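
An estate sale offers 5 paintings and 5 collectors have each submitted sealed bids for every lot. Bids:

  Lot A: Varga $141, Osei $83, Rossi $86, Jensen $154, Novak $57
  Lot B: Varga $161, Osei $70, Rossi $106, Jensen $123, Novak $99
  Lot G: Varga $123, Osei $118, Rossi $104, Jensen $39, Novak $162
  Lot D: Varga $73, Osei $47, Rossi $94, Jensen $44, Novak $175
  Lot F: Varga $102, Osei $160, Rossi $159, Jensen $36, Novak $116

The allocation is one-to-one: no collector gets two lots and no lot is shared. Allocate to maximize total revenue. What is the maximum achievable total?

Max total: $767

This is a one-to-one assignment (maximum-weight bipartite matching).
Optimal: Varga→Lot B ($161), Osei→Lot G ($118), Rossi→Lot F ($159), Jensen→Lot A ($154), Novak→Lot D ($175) — total 161+118+159+154+175 = $767.
Row-greedy (each collector in turn takes its best remaining lot) gives $754, worse by 13.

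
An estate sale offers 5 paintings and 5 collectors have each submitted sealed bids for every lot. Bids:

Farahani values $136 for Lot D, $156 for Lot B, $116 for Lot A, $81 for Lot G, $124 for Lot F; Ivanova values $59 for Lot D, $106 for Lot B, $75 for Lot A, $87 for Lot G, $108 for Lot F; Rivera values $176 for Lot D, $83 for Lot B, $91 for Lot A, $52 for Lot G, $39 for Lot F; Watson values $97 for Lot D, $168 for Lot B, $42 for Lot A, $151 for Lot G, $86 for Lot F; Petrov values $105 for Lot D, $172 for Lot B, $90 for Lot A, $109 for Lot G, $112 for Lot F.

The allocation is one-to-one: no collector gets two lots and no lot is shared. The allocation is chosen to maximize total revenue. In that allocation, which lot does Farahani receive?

This is the linear assignment problem.
Optimal: Farahani→Lot A ($116), Ivanova→Lot F ($108), Rivera→Lot D ($176), Watson→Lot G ($151), Petrov→Lot B ($172) — total 116+108+176+151+172 = $723.
Next-best assignment: Farahani→Lot F, Ivanova→Lot A, Rivera→Lot D, Watson→Lot G, Petrov→Lot B = $698.
Swapping Watson↔Ivanova (Watson→Lot F $86, Ivanova→Lot G $87) loses 86.
Every other assignment is strictly worse.
Farahani's own top lot is Lot B ($156), but forcing Farahani→Lot B and reassigning the rest optimally gives only $681 — worse by 42.

Farahani receives Lot A.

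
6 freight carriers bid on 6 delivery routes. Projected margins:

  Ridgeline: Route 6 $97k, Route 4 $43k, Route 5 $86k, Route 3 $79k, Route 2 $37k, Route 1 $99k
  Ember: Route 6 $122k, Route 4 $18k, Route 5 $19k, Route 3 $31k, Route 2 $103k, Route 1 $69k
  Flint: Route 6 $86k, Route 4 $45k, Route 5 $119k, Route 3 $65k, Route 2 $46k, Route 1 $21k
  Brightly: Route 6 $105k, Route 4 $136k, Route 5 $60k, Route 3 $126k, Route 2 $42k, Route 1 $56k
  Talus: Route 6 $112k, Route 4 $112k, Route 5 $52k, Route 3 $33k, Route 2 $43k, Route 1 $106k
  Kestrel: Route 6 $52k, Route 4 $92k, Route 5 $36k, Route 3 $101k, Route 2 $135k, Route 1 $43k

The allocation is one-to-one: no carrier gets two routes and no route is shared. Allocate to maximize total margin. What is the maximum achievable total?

Optimal: Ridgeline→Route 1 ($99k), Ember→Route 6 ($122k), Flint→Route 5 ($119k), Brightly→Route 3 ($126k), Talus→Route 4 ($112k), Kestrel→Route 2 ($135k) — total 99+122+119+126+112+135 = $713k.
Row-greedy (each carrier in turn takes its best remaining route) gives $620k, worse by 93.

Maximum total: $713k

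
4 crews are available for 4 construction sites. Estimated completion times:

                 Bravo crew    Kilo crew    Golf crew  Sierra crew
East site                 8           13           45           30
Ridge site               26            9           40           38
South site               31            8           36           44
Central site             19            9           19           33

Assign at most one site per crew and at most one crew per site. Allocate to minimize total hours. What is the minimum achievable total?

Optimal: Bravo crew→East site (8 hours), Kilo crew→South site (8 hours), Golf crew→Central site (19 hours), Sierra crew→Ridge site (38 hours) — total 8+8+19+38 = 73 hours.
Column-greedy (each site in turn goes to its cheapest remaining crew) gives 86 hours, worse by 13.
No other one-to-one assignment undercuts 73 hours.

Min total: 73 hours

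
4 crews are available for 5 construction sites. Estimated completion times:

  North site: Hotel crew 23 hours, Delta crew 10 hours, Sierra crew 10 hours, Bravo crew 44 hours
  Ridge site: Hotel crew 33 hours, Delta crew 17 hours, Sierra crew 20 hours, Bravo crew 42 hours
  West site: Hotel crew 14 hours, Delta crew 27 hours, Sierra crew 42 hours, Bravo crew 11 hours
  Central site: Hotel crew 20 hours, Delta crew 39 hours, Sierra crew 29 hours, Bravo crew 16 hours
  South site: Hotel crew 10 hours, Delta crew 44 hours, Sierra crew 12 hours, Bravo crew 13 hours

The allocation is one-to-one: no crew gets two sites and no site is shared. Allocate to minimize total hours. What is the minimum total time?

Optimal: Hotel crew→South site (10 hours), Delta crew→Ridge site (17 hours), Sierra crew→North site (10 hours), Bravo crew→West site (11 hours) — total 10+17+10+11 = 48 hours.
Row-greedy (each crew in turn takes its cheapest remaining site) gives 51 hours, worse by 3.
Next-best assignment: Hotel crew→South site, Delta crew→North site, Sierra crew→Ridge site, Bravo crew→West site = 51 hours.
Swapping Bravo crew↔Hotel crew (Bravo crew→South site 13 hours, Hotel crew→West site 14 hours) adds 6.
No other one-to-one assignment undercuts 48 hours.

Minimum total: 48 hours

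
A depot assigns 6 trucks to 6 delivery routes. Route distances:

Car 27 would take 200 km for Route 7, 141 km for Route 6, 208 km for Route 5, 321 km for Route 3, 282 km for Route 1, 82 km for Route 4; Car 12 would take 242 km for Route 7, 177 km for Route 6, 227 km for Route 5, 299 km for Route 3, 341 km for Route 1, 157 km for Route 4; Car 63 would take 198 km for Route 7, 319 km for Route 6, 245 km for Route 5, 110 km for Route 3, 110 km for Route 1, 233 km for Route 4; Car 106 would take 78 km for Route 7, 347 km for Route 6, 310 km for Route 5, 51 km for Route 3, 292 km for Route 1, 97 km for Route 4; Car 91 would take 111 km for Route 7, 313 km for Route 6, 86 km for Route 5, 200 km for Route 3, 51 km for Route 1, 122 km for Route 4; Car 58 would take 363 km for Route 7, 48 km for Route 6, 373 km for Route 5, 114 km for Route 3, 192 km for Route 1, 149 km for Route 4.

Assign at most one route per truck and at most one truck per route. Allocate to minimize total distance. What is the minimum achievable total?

Minimum total: 596 km

This is the linear assignment problem.
Optimal: Car 27→Route 4 (82 km), Car 12→Route 5 (227 km), Car 63→Route 3 (110 km), Car 106→Route 7 (78 km), Car 91→Route 1 (51 km), Car 58→Route 6 (48 km) — total 82+227+110+78+51+48 = 596 km.
Min-entry greedy (repeatedly take the single cheapest remaining cell) gives 657 km, worse by 61.
Next-best assignment: Car 27→Route 4, Car 12→Route 7, Car 63→Route 1, Car 106→Route 3, Car 91→Route 5, Car 58→Route 6 = 619 km.
Every other assignment is strictly worse.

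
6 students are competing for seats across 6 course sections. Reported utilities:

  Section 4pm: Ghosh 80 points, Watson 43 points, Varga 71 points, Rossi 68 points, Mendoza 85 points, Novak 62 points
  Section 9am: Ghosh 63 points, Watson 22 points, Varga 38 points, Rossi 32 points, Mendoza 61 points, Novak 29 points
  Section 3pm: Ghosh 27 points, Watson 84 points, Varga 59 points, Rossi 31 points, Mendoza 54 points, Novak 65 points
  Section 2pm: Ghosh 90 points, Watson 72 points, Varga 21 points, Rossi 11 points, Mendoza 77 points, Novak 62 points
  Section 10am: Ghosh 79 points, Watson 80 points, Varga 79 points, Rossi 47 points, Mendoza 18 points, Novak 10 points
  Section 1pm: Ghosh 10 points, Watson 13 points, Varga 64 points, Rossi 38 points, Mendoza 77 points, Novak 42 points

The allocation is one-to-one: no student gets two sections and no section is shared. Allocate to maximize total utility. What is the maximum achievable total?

Maximum total: 433 points

This is a one-to-one assignment (maximum-weight bipartite matching).
Optimal: Ghosh→Section 9am (63 points), Watson→Section 3pm (84 points), Varga→Section 10am (79 points), Rossi→Section 4pm (68 points), Mendoza→Section 1pm (77 points), Novak→Section 2pm (62 points) — total 63+84+79+68+77+62 = 433 points.
Max-entry greedy (repeatedly take the single best remaining cell) gives 412 points, worse by 21.
Next-best assignment: Ghosh→Section 2pm, Watson→Section 10am, Varga→Section 1pm, Rossi→Section 4pm, Mendoza→Section 9am, Novak→Section 3pm = 428 points.
Swapping Rossi↔Mendoza (Rossi→Section 1pm 38 points, Mendoza→Section 4pm 85 points) loses 22.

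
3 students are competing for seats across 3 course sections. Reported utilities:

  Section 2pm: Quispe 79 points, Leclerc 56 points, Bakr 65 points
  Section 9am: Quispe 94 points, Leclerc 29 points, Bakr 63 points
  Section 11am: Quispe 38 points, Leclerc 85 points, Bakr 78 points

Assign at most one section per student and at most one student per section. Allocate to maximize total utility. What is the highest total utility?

Optimal: Quispe→Section 9am (94 points), Leclerc→Section 11am (85 points), Bakr→Section 2pm (65 points) — total 94+85+65 = 244 points.
Column-greedy (each section in turn goes to its best remaining student) gives 227 points, worse by 17.

Maximum total: 244 points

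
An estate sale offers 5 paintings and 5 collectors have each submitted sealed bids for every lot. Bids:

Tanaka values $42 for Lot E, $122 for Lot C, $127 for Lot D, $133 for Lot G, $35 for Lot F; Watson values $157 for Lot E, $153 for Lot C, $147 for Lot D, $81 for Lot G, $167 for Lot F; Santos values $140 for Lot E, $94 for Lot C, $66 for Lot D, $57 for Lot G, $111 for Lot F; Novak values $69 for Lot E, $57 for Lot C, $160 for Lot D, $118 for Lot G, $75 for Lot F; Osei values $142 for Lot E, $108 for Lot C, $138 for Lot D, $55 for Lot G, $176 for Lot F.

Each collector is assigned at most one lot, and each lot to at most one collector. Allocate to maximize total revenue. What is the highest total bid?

This is a one-to-one assignment (maximum-weight bipartite matching).
Optimal: Tanaka→Lot G ($133), Watson→Lot C ($153), Santos→Lot E ($140), Novak→Lot D ($160), Osei→Lot F ($176) — total 133+153+140+160+176 = $762.
Max-entry greedy (repeatedly take the single best remaining cell) gives $720, worse by 42.
Next-best assignment: Tanaka→Lot G, Watson→Lot E, Santos→Lot C, Novak→Lot D, Osei→Lot F = $720.

Max total: $762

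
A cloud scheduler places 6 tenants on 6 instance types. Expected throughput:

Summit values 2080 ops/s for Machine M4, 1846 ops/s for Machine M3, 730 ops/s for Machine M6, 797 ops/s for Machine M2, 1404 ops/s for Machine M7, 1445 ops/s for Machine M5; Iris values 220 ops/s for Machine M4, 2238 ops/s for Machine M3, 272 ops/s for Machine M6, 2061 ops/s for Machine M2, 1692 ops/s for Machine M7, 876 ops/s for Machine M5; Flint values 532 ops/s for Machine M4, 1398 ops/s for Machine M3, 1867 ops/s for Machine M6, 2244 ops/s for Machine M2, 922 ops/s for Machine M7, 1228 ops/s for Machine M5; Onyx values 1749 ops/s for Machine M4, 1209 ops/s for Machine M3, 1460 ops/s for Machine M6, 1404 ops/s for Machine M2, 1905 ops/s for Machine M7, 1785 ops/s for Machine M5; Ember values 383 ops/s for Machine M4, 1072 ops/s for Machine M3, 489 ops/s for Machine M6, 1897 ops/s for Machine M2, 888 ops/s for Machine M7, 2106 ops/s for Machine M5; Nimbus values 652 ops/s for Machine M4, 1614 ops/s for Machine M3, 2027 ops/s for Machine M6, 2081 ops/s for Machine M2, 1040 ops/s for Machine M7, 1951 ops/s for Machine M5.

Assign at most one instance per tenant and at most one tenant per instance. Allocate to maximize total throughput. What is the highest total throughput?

Optimal: Summit→Machine M4 (2080 ops/s), Iris→Machine M3 (2238 ops/s), Flint→Machine M2 (2244 ops/s), Onyx→Machine M7 (1905 ops/s), Ember→Machine M5 (2106 ops/s), Nimbus→Machine M6 (2027 ops/s) — total 2080+2238+2244+1905+2106+2027 = 12600 ops/s.
Swapping Ember↔Iris (Ember→Machine M3 1072 ops/s, Iris→Machine M5 876 ops/s) loses 2396.
Checked against all permutations: 12600 ops/s is optimal.

Max total: 12600 ops/s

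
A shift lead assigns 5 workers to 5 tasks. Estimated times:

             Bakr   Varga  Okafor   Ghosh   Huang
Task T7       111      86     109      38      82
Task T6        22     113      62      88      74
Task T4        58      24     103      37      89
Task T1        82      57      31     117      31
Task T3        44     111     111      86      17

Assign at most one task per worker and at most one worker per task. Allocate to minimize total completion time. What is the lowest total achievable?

Min total: 132 min

This is a one-to-one assignment (minimum-cost bipartite matching).
Optimal: Bakr→Task T6 (22 min), Varga→Task T4 (24 min), Okafor→Task T1 (31 min), Ghosh→Task T7 (38 min), Huang→Task T3 (17 min) — total 22+24+31+38+17 = 132 min.
Next-best assignment: Bakr→Task T6, Varga→Task T7, Okafor→Task T1, Ghosh→Task T4, Huang→Task T3 = 193 min.
Checked against all permutations: 132 min is optimal.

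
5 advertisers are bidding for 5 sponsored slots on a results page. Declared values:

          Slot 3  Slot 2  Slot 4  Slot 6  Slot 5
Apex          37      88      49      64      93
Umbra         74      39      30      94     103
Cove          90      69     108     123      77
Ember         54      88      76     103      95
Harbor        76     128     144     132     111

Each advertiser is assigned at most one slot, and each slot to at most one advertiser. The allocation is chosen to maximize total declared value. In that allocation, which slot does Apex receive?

Apex receives Slot 2.

Optimal: Apex→Slot 2 ($88), Umbra→Slot 5 ($103), Cove→Slot 3 ($90), Ember→Slot 6 ($103), Harbor→Slot 4 ($144) — total 88+103+90+103+144 = $528.
Row-greedy (each advertiser in turn takes its best remaining slot) gives $459, worse by 69.
Every other assignment is strictly worse.
Apex's own top slot is Slot 5 ($93), but forcing Apex→Slot 5 and reassigning the rest optimally gives only $522 — worse by 6.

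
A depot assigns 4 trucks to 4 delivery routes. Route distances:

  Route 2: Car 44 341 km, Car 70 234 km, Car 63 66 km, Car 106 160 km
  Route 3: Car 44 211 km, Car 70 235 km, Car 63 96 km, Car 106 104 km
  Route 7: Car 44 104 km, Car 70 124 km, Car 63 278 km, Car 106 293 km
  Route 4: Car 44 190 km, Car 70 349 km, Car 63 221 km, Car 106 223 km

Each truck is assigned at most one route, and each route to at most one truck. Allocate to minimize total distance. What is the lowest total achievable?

Optimal: Car 44→Route 4 (190 km), Car 70→Route 7 (124 km), Car 63→Route 2 (66 km), Car 106→Route 3 (104 km) — total 190+124+66+104 = 484 km.
Column-greedy (each route in turn goes to its cheapest remaining truck) gives 623 km, worse by 139.

Min total: 484 km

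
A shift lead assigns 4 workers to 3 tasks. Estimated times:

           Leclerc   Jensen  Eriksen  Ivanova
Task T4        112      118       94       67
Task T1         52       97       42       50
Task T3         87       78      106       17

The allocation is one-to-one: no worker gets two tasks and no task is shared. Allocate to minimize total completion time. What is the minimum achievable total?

Min total: 163 min

Treat this as an assignment problem: match each worker to one task.
Optimal: Eriksen→Task T4 (94 min), Leclerc→Task T1 (52 min), Ivanova→Task T3 (17 min) — total 94+52+17 = 163 min.
Min-entry greedy (repeatedly take the single cheapest remaining cell) gives 171 min, worse by 8.
Next-best assignment: Leclerc→Task T4, Eriksen→Task T1, Ivanova→Task T3 = 171 min.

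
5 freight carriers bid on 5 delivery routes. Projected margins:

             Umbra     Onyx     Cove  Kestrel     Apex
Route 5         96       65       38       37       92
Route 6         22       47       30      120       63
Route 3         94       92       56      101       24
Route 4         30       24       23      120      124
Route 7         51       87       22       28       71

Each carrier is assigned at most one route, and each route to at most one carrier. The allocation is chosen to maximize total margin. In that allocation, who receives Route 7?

Onyx receives Route 7.

Optimal: Umbra→Route 5 ($96k), Onyx→Route 7 ($87k), Cove→Route 3 ($56k), Kestrel→Route 6 ($120k), Apex→Route 4 ($124k) — total 96+87+56+120+124 = $483k.
Column-greedy (each route in turn goes to its best remaining carrier) gives $454k, worse by 29.
Onyx's own top route is Route 3 ($92k), but forcing Onyx→Route 3 and reassigning the rest optimally gives only $454k — worse by 29.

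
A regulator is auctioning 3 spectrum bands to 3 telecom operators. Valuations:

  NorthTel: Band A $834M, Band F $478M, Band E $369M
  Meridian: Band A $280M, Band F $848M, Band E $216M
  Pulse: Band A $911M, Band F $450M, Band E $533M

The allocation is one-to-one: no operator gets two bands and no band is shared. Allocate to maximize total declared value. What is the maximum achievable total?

Max total: $2215M

This is the linear assignment problem.
Optimal: NorthTel→Band A ($834M), Meridian→Band F ($848M), Pulse→Band E ($533M) — total 834+848+533 = $2215M.
Column-greedy (each band in turn goes to its best remaining operator) gives $2128M, worse by 87.
Swapping Meridian↔Pulse (Meridian→Band E $216M, Pulse→Band F $450M) loses 715.
Every other assignment is strictly worse.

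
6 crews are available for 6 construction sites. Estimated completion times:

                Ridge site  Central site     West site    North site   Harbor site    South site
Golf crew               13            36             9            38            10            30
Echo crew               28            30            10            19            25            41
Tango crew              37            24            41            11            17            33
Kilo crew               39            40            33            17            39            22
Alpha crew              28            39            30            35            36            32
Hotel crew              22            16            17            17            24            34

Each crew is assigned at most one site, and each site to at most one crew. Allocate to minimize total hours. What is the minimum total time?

Optimal: Golf crew→Harbor site (10 hours), Echo crew→West site (10 hours), Tango crew→North site (11 hours), Kilo crew→South site (22 hours), Alpha crew→Ridge site (28 hours), Hotel crew→Central site (16 hours) — total 10+10+11+22+28+16 = 97 hours.
Column-greedy (each site in turn goes to its cheapest remaining crew) gives 108 hours, worse by 11.
Next-best assignment: Golf crew→Ridge site, Echo crew→West site, Tango crew→Harbor site, Kilo crew→North site, Alpha crew→South site, Hotel crew→Central site = 105 hours.
Swapping Alpha crew↔Echo crew (Alpha crew→West site 30 hours, Echo crew→Ridge site 28 hours) adds 20.

Min total: 97 hours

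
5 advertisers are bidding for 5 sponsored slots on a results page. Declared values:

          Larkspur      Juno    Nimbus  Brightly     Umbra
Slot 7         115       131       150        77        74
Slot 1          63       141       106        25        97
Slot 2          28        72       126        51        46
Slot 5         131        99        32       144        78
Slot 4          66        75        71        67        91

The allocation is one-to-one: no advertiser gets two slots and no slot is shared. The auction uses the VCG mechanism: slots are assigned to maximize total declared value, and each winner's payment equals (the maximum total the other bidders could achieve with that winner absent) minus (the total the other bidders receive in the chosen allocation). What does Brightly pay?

Brightly pays $40.

Efficient allocation: Larkspur→Slot 7 ($115), Juno→Slot 1 ($141), Nimbus→Slot 2 ($126), Brightly→Slot 5 ($144), Umbra→Slot 4 ($91); total welfare W = $617.
Brightly receives Slot 5 at value $144, so the others get W − 144 = $473.
Without Brightly: best allocation of the remaining 4 bidders over all 5 slots is Larkspur→Slot 5 ($131), Juno→Slot 1 ($141), Nimbus→Slot 7 ($150), Umbra→Slot 4 ($91), total $513.
VCG payment = (others' best without Brightly) − (others' welfare with Brightly) = 513 − 473 = $40.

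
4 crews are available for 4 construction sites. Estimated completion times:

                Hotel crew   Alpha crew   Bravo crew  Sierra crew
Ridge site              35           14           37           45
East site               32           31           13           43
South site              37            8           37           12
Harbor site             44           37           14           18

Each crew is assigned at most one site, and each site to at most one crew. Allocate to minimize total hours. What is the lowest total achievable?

This is the linear assignment problem.
Optimal: Hotel crew→East site (32 hours), Alpha crew→Ridge site (14 hours), Bravo crew→Harbor site (14 hours), Sierra crew→South site (12 hours) — total 32+14+14+12 = 72 hours.
Min-entry greedy (repeatedly take the single cheapest remaining cell) gives 74 hours, worse by 2.
No other one-to-one assignment undercuts 72 hours.

Min total: 72 hours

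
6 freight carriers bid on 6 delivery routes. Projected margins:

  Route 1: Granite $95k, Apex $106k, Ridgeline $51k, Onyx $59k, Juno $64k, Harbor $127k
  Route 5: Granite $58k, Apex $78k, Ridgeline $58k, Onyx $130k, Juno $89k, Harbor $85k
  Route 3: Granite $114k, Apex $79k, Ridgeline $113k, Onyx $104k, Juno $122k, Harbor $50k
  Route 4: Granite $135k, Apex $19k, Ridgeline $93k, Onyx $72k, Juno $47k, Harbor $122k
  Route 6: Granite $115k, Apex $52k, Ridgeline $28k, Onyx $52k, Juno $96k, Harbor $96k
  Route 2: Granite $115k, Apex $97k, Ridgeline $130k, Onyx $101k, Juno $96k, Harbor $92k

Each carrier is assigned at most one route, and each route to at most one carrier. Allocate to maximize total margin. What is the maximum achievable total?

Max total: $725k

Optimal: Granite→Route 6 ($115k), Apex→Route 1 ($106k), Ridgeline→Route 2 ($130k), Onyx→Route 5 ($130k), Juno→Route 3 ($122k), Harbor→Route 4 ($122k) — total 115+106+130+130+122+122 = $725k.
Column-greedy (each route in turn goes to its best remaining carrier) gives $696k, worse by 29.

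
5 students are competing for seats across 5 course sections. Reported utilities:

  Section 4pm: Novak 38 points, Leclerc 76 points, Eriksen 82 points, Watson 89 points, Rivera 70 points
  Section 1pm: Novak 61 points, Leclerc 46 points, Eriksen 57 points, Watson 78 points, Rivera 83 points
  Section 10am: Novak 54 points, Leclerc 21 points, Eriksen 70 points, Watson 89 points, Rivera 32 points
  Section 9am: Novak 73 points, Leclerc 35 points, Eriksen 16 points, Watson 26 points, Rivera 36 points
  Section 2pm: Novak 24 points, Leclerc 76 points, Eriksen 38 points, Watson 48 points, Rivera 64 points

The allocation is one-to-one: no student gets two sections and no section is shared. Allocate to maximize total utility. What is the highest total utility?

Treat this as an assignment problem: match each student to one section.
Optimal: Novak→Section 9am (73 points), Leclerc→Section 2pm (76 points), Eriksen→Section 4pm (82 points), Watson→Section 10am (89 points), Rivera→Section 1pm (83 points) — total 73+76+82+89+83 = 403 points.
Every other assignment is strictly worse.

Max total: 403 points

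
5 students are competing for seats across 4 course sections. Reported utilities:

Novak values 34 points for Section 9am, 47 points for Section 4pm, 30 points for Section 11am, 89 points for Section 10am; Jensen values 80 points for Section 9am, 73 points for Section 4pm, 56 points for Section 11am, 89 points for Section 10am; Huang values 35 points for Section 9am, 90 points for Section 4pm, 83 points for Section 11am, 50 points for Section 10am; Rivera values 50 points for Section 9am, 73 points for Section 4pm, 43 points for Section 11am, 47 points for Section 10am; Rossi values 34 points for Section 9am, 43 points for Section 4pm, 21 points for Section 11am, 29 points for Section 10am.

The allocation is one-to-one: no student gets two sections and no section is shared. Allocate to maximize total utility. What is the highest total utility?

Treat this as an assignment problem: match each student to one section.
Optimal: Jensen→Section 9am (80 points), Rivera→Section 4pm (73 points), Huang→Section 11am (83 points), Novak→Section 10am (89 points) — total 80+73+83+89 = 325 points.
Column-greedy (each section in turn goes to its best remaining student) gives 302 points, worse by 23.
Swapping Rivera↔Jensen (Rivera→Section 9am 50 points, Jensen→Section 4pm 73 points) loses 30.

Max total: 325 points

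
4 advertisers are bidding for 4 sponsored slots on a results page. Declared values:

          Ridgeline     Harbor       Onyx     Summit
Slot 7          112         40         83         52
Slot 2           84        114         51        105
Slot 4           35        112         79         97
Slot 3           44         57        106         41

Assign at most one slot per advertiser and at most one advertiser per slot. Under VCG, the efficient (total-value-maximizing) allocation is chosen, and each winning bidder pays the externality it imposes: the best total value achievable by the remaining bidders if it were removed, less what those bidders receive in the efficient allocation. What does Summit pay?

Efficient allocation: Ridgeline→Slot 7 ($112), Harbor→Slot 4 ($112), Onyx→Slot 3 ($106), Summit→Slot 2 ($105); total welfare W = $435.
Summit receives Slot 2 at value $105, so the others get W − 105 = $330.
Without Summit: best allocation of the remaining 3 bidders over all 4 slots is Ridgeline→Slot 7 ($112), Harbor→Slot 2 ($114), Onyx→Slot 3 ($106), total $332.
VCG payment = (others' best without Summit) − (others' welfare with Summit) = 332 − 330 = $2.

Summit pays $2.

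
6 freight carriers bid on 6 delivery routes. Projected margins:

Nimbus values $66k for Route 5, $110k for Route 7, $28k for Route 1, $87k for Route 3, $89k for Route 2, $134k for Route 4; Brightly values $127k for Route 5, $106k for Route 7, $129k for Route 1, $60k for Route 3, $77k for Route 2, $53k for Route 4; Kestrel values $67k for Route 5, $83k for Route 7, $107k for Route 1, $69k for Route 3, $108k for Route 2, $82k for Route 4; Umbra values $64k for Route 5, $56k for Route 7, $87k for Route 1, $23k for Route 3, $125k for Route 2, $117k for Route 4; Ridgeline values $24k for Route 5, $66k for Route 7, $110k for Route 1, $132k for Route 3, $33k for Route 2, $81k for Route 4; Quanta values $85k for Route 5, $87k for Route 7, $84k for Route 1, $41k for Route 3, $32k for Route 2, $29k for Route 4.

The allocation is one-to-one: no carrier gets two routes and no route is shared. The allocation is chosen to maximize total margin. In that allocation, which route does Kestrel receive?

Kestrel receives Route 1.

Optimal: Nimbus→Route 4 ($134k), Brightly→Route 5 ($127k), Kestrel→Route 1 ($107k), Umbra→Route 2 ($125k), Ridgeline→Route 3 ($132k), Quanta→Route 7 ($87k) — total 134+127+107+125+132+87 = $712k.
Row-greedy (each carrier in turn takes its best remaining route) gives $654k, worse by 58.
Next-best assignment: Nimbus→Route 4, Brightly→Route 7, Kestrel→Route 1, Umbra→Route 2, Ridgeline→Route 3, Quanta→Route 5 = $689k.
Swapping Kestrel↔Brightly (Kestrel→Route 5 $67k, Brightly→Route 1 $129k) loses 38.
Kestrel's own top route is Route 2 ($108k), but forcing Kestrel→Route 2 and reassigning the rest optimally gives only $681k — worse by 31.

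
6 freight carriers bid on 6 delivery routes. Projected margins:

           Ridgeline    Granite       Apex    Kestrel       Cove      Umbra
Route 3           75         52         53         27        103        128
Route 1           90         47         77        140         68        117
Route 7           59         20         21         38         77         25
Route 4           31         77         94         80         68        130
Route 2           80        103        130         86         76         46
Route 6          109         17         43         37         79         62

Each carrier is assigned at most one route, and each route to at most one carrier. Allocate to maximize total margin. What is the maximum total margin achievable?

Maximum total: $661k

This is the linear assignment problem.
Optimal: Ridgeline→Route 6 ($109k), Granite→Route 4 ($77k), Apex→Route 2 ($130k), Kestrel→Route 1 ($140k), Cove→Route 7 ($77k), Umbra→Route 3 ($128k) — total 109+77+130+140+77+128 = $661k.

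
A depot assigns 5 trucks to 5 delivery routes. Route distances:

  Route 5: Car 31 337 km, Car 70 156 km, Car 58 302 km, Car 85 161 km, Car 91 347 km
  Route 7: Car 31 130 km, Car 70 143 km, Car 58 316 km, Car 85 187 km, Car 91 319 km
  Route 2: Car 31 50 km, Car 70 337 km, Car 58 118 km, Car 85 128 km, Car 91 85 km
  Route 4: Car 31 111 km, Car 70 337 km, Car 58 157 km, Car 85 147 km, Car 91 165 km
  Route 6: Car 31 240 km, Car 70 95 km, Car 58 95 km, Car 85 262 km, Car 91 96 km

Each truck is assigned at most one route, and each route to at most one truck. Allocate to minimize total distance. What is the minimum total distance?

This is a one-to-one assignment (minimum-cost bipartite matching).
Optimal: Car 31→Route 4 (111 km), Car 70→Route 7 (143 km), Car 58→Route 6 (95 km), Car 85→Route 5 (161 km), Car 91→Route 2 (85 km) — total 111+143+95+161+85 = 595 km.
Row-greedy (each truck in turn takes its cheapest remaining route) gives 782 km, worse by 187.
Next-best assignment: Car 31→Route 2, Car 70→Route 7, Car 58→Route 4, Car 85→Route 5, Car 91→Route 6 = 607 km.
Swapping Car 91↔Car 58 (Car 91→Route 6 96 km, Car 58→Route 2 118 km) adds 34.

Min total: 595 km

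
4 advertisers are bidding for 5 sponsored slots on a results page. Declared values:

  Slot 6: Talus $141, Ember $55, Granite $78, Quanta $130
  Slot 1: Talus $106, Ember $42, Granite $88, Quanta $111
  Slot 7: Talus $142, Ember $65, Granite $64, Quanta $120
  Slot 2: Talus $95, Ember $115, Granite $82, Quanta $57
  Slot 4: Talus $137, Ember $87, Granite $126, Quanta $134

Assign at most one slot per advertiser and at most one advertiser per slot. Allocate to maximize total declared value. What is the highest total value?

Maximum total: $513

Optimal: Talus→Slot 7 ($142), Ember→Slot 2 ($115), Granite→Slot 4 ($126), Quanta→Slot 6 ($130) — total 142+115+126+130 = $513.
Max-entry greedy (repeatedly take the single best remaining cell) gives $479, worse by 34.
Every other assignment is strictly worse.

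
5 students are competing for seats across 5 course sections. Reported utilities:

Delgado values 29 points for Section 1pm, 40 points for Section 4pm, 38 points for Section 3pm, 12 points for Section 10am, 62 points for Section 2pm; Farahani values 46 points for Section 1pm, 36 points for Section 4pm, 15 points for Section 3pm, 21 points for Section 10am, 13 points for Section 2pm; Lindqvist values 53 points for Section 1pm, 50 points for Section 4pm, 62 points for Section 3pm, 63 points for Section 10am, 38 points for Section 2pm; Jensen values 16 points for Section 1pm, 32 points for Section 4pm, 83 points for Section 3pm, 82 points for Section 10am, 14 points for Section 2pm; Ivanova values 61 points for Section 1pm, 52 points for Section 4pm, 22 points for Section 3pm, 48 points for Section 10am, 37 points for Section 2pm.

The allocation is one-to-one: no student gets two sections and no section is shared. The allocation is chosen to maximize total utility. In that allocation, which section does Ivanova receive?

Optimal: Delgado→Section 2pm (62 points), Farahani→Section 1pm (46 points), Lindqvist→Section 10am (63 points), Jensen→Section 3pm (83 points), Ivanova→Section 4pm (52 points) — total 62+46+63+83+52 = 306 points.
Max-entry greedy (repeatedly take the single best remaining cell) gives 305 points, worse by 1.
Next-best assignment: Delgado→Section 2pm, Farahani→Section 4pm, Lindqvist→Section 10am, Jensen→Section 3pm, Ivanova→Section 1pm = 305 points.
Every other assignment is strictly worse.
Ivanova's own top section is Section 1pm (61 points), but forcing Ivanova→Section 1pm and reassigning the rest optimally gives only 305 points — worse by 1.

Ivanova receives Section 4pm.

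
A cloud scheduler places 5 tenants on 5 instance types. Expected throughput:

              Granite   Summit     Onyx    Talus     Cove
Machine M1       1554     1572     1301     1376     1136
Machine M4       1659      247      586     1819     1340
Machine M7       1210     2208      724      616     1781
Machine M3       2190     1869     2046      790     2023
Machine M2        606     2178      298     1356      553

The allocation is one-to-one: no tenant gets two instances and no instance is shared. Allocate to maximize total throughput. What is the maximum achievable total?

Maximum total: 9378 ops/s

Optimal: Granite→Machine M1 (1554 ops/s), Summit→Machine M2 (2178 ops/s), Onyx→Machine M3 (2046 ops/s), Talus→Machine M4 (1819 ops/s), Cove→Machine M7 (1781 ops/s) — total 1554+2178+2046+1819+1781 = 9378 ops/s.
Row-greedy (each tenant in turn takes its best remaining instance) gives 8071 ops/s, worse by 1307.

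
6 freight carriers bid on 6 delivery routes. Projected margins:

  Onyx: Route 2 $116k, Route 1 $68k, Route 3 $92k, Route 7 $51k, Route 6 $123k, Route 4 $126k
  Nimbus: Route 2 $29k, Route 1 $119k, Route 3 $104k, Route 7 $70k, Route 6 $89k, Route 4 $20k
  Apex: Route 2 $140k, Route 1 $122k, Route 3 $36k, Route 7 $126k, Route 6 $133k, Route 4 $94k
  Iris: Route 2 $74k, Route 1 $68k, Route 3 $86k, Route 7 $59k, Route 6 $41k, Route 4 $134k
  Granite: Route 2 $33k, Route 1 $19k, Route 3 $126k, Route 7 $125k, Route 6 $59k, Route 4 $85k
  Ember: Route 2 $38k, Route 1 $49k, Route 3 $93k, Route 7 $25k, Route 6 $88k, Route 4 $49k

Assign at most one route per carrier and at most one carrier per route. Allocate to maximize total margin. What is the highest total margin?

Maximum total: $734k

This is a one-to-one assignment (maximum-weight bipartite matching).
Optimal: Onyx→Route 6 ($123k), Nimbus→Route 1 ($119k), Apex→Route 2 ($140k), Iris→Route 4 ($134k), Granite→Route 7 ($125k), Ember→Route 3 ($93k) — total 123+119+140+134+125+93 = $734k.
Max-entry greedy (repeatedly take the single best remaining cell) gives $667k, worse by 67.
Next-best assignment: Onyx→Route 2, Nimbus→Route 1, Apex→Route 6, Iris→Route 4, Granite→Route 7, Ember→Route 3 = $720k.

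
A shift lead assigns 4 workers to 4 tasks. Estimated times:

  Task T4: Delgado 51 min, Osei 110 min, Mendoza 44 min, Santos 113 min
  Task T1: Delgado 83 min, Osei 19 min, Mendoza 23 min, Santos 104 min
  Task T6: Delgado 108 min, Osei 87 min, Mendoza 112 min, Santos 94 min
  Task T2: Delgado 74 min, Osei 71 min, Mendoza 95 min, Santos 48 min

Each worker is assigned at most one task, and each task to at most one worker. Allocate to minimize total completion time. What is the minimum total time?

Optimal: Delgado→Task T4 (51 min), Osei→Task T6 (87 min), Mendoza→Task T1 (23 min), Santos→Task T2 (48 min) — total 51+87+23+48 = 209 min.
Min-entry greedy (repeatedly take the single cheapest remaining cell) gives 219 min, worse by 10.
Swapping Santos↔Mendoza (Santos→Task T1 104 min, Mendoza→Task T2 95 min) adds 128.
Checked against all permutations: 209 min is optimal.

Minimum total: 209 min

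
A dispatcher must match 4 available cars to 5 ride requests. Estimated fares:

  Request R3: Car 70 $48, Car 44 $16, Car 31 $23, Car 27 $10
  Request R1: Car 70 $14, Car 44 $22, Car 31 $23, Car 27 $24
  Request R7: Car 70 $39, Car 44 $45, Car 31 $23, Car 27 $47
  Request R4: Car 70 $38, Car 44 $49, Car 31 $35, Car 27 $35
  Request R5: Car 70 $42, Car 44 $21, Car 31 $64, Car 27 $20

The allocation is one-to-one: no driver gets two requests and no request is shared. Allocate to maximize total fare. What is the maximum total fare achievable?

Max total: $208

Optimal: Car 70→Request R3 ($48), Car 44→Request R4 ($49), Car 31→Request R5 ($64), Car 27→Request R7 ($47) — total 48+49+64+47 = $208.
Column-greedy (each request in turn goes to its best remaining driver) gives $152, worse by 56.
Every other assignment is strictly worse.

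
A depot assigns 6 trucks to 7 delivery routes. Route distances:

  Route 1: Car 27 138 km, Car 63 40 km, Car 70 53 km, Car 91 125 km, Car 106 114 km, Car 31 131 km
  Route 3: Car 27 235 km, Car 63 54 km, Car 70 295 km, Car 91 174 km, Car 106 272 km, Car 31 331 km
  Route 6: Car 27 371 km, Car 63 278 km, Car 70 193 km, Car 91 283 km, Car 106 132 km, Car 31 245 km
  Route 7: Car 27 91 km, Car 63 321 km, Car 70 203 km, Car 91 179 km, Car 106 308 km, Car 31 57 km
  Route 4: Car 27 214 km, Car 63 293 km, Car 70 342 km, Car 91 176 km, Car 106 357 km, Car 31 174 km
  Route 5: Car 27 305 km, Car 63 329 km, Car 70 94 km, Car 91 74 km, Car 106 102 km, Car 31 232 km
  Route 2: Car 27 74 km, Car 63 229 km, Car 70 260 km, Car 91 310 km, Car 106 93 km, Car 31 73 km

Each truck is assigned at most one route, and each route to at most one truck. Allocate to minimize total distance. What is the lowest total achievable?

Minimum total: 444 km

Treat this as an assignment problem: match each truck to one route.
Optimal: Car 27→Route 2 (74 km), Car 63→Route 3 (54 km), Car 70→Route 1 (53 km), Car 91→Route 5 (74 km), Car 106→Route 6 (132 km), Car 31→Route 7 (57 km) — total 74+54+53+74+132+57 = 444 km.
Min-entry greedy (repeatedly take the single cheapest remaining cell) gives 672 km, worse by 228.
Swapping Car 31↔Car 70 (Car 31→Route 1 131 km, Car 70→Route 7 203 km) adds 224.
Checked against all permutations: 444 km is optimal.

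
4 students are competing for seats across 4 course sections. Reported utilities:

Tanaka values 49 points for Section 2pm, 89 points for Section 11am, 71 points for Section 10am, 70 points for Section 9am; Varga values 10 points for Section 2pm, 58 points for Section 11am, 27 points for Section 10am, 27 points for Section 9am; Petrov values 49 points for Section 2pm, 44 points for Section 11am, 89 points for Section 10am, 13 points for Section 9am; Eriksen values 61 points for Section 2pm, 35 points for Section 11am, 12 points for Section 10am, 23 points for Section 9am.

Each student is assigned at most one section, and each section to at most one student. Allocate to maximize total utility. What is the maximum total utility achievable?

Optimal: Tanaka→Section 9am (70 points), Varga→Section 11am (58 points), Petrov→Section 10am (89 points), Eriksen→Section 2pm (61 points) — total 70+58+89+61 = 278 points.
Column-greedy (each section in turn goes to its best remaining student) gives 266 points, worse by 12.

Maximum total: 278 points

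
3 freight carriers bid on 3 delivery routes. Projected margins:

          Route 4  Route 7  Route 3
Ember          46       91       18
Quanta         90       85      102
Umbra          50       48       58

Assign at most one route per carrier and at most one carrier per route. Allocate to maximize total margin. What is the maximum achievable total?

Max total: $243k

This is the linear assignment problem.
Optimal: Ember→Route 7 ($91k), Quanta→Route 3 ($102k), Umbra→Route 4 ($50k) — total 91+102+50 = $243k.
Column-greedy (each route in turn goes to its best remaining carrier) gives $239k, worse by 4.
Next-best assignment: Ember→Route 7, Quanta→Route 4, Umbra→Route 3 = $239k.
Every other assignment is strictly worse.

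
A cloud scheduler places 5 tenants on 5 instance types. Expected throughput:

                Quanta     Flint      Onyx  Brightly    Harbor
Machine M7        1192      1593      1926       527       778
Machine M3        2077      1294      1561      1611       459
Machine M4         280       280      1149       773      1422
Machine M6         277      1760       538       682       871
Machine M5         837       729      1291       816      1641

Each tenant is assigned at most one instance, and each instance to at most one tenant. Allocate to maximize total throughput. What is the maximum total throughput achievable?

This is the linear assignment problem.
Optimal: Quanta→Machine M3 (2077 ops/s), Flint→Machine M6 (1760 ops/s), Onyx→Machine M7 (1926 ops/s), Brightly→Machine M4 (773 ops/s), Harbor→Machine M5 (1641 ops/s) — total 2077+1760+1926+773+1641 = 8177 ops/s.
Row-greedy (each tenant in turn takes its best remaining instance) gives 8001 ops/s, worse by 176.
Next-best assignment: Quanta→Machine M3, Flint→Machine M6, Onyx→Machine M7, Brightly→Machine M5, Harbor→Machine M4 = 8001 ops/s.
Every other assignment is strictly worse.

Max total: 8177 ops/s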